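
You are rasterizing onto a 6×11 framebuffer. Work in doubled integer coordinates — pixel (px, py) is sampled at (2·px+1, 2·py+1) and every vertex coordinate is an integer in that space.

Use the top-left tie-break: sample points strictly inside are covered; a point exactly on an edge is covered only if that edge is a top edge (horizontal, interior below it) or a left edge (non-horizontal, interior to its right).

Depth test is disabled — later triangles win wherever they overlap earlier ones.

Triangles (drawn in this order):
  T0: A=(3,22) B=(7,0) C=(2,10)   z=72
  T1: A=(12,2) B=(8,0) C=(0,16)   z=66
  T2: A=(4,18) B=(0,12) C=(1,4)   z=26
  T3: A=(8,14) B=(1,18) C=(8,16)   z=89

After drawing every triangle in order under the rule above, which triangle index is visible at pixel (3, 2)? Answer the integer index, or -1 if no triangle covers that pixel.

T0:
  2·area = 70  (B↔C swapped to make it positive)
  edge (3, 22)→(2, 10): d=(-1,-12) top-left  bias=+0
  edge (2, 10)→(7, 0): d=(5,-10) top-left  bias=+0
  edge (7, 0)→(3, 22): d=(-4,22) right/bottom  bias=-1
    (2,2)@(5, 5): e=[41,5,24] → X
    (3,2)@(7, 5): e=[65,25,-20] → .
    (2,3)@(5, 7): e=[39,15,16] → X
    (3,3)@(7, 7): e=[63,35,-28] → .
    (1,4)@(3, 9): e=[13,5,52] → X
    (3,4)@(7, 9): e=[61,45,-36] → .
    (1,5)@(3, 11): e=[11,15,44] → X
    (2,5)@(5, 11): e=[35,35,0] → .  [on edge]
    (1,6)@(3, 13): e=[9,25,36] → X
    (2,6)@(5, 13): e=[33,45,-8] → .
    (1,7)@(3, 15): e=[7,35,28] → X
    (2,7)@(5, 15): e=[31,55,-16] → .
  covered (10 px):
    . . . . . .
    . . . . . .
    . . X . . .
    . . X . . .
    . X X . . .
    . X . . . .
    . X . . . .
    . X . . . .
    . X . . . .
    . X . . . .
    . X . . . .
T1:
  2·area = 80  (B↔C swapped to make it positive)
  edge (12, 2)→(0, 16): d=(-12,14) right/bottom  bias=-1
  edge (0, 16)→(8, 0): d=(8,-16) top-left  bias=+0
  edge (8, 0)→(12, 2): d=(4,2) right/bottom  bias=-1
    (4,0)@(9, 1): e=[54,24,2] → X
    (5,0)@(11, 1): e=[26,56,-2] → .
    (3,1)@(7, 3): e=[58,8,14] → X
    (5,1)@(11, 3): e=[2,72,6] → X
    (3,2)@(7, 5): e=[34,24,22] → X
    (5,2)@(11, 5): e=[-22,88,14] → .
    (2,3)@(5, 7): e=[38,8,34] → X
    (4,3)@(9, 7): e=[-18,72,26] → .
    (2,4)@(5, 9): e=[14,24,42] → X
    (3,4)@(7, 9): e=[-14,56,38] → .
    (1,5)@(3, 11): e=[18,8,54] → X
    (2,5)@(5, 11): e=[-10,40,50] → .
  covered (10 px):
    . . . . X .
    . . . X X X
    . . . X X .
    . . X X . .
    . . X . . .
    . X . . . .
    . . . . . .
    . . . . . .
    . . . . . .
    . . . . . .
    . . . . . .
T2:
  2·area = 38
  edge (4, 18)→(0, 12): d=(-4,-6) top-left  bias=+0
  edge (0, 12)→(1, 4): d=(1,-8) top-left  bias=+0
  edge (1, 4)→(4, 18): d=(3,14) right/bottom  bias=-1
    (0,2)@(1, 5): e=[34,1,3] → X
    (1,2)@(3, 5): e=[46,17,-25] → .
    (0,3)@(1, 7): e=[26,3,9] → X
    (1,3)@(3, 7): e=[38,19,-19] → .
    (0,4)@(1, 9): e=[18,5,15] → X
    (1,4)@(3, 9): e=[30,21,-13] → .
    (0,5)@(1, 11): e=[10,7,21] → X
    (1,5)@(3, 11): e=[22,23,-7] → .
    (0,6)@(1, 13): e=[2,9,27] → X
    (1,6)@(3, 13): e=[14,25,-1] → .
    (0,7)@(1, 15): e=[-6,11,33] → .
    (1,7)@(3, 15): e=[6,27,5] → X
  covered (6 px):
    . . . . . .
    . . . . . .
    X . . . . .
    X . . . . .
    X . . . . .
    X . . . . .
    X . . . . .
    . X . . . .
    . . . . . .
    . . . . . .
    . . . . . .
T3:
  2·area = 14  (B↔C swapped to make it positive)
  edge (8, 14)→(8, 16): d=(0,2) right/bottom  bias=-1
  edge (8, 16)→(1, 18): d=(-7,2) right/bottom  bias=-1
  edge (1, 18)→(8, 14): d=(7,-4) top-left  bias=+0
    (3,7)@(7, 15): e=[2,9,3] → X
    (4,7)@(9, 15): e=[-2,5,11] → .
    (1,8)@(3, 17): e=[10,3,1] → X
    (2,8)@(5, 17): e=[6,-1,9] → .
    (3,8)@(7, 17): e=[2,-5,17] → .
    (1,9)@(3, 19): e=[10,-11,15] → .
  covered (2 px):
    . . . . . .
    . . . . . .
    . . . . . .
    . . . . . .
    . . . . . .
    . . . . . .
    . . . . . .
    . . . X . .
    . X . . . .
    . . . . . .
    . . . . . .

Z-buffer (winner per pixel, '.' = empty):
  . . . . 1 .
  . . . 1 1 1
  2 . 0 1 1 .
  2 . 1 1 . .
  2 0 1 . . .
  2 1 . . . .
  2 0 . . . .
  . 2 . 3 . .
  . 3 . . . .
  . 0 . . . .
  . 0 . . . .

Final: 1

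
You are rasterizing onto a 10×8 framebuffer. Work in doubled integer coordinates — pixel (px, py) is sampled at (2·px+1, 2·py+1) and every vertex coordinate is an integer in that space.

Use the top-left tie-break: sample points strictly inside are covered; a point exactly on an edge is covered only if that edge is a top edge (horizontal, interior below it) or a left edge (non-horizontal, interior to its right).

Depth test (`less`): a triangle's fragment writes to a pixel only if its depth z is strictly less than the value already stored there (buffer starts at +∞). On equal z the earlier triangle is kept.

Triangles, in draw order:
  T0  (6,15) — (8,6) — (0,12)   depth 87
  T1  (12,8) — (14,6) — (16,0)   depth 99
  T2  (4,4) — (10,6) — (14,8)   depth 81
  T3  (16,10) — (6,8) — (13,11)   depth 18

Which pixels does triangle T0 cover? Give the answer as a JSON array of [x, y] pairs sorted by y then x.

T0:
  2·area = 60  (B↔C swapped to make it positive)
  edge (6, 15)→(0, 12): d=(-6,-3) top-left  bias=+0
  edge (0, 12)→(8, 6): d=(8,-6) top-left  bias=+0
  edge (8, 6)→(6, 15): d=(-2,9) right/bottom  bias=-1
    (3,3)@(7, 7): e=[51,2,7] → X
    (4,3)@(9, 7): e=[57,14,-11] → .
    (2,4)@(5, 9): e=[33,6,21] → X
    (4,4)@(9, 9): e=[45,30,-15] → .
    (1,5)@(3, 11): e=[15,10,35] → X
    (3,5)@(7, 11): e=[27,34,-1] → .
    (1,6)@(3, 13): e=[3,26,31] → X
    (3,6)@(7, 13): e=[15,50,-5] → .
    (1,7)@(3, 15): e=[-9,42,27] → .
    (2,7)@(5, 15): e=[-3,54,9] → .
  covered (7 px):
    . . . . . . . . . .
    . . . . . . . . . .
    . . . . . . . . . .
    . . . X . . . . . .
    . . X X . . . . . .
    . X X . . . . . . .
    . X X . . . . . . .
    . . . . . . . . . .
T1:
  2·area = 8  (B↔C swapped to make it positive)
  edge (12, 8)→(16, 0): d=(4,-8) top-left  bias=+0
  edge (16, 0)→(14, 6): d=(-2,6) right/bottom  bias=-1
  edge (14, 6)→(12, 8): d=(-2,2) right/bottom  bias=-1
    (9,0)@(19, 1): e=[28,-20,0] → .  [on edge]
    (7,1)@(15, 3): e=[4,0,4] → .  [on edge]
    (8,1)@(17, 3): e=[20,-12,0] → .  [on edge]
    (7,2)@(15, 5): e=[12,-4,0] → .  [on edge]
    (6,3)@(13, 7): e=[4,4,0] → .  [on edge]
    (5,4)@(11, 9): e=[-4,12,0] → .  [on edge]
    (6,4)@(13, 9): e=[12,0,-4] → .  [on edge]
    (4,5)@(9, 11): e=[-12,20,0] → .  [on edge]
    (3,6)@(7, 13): e=[-20,28,0] → .  [on edge]
    (2,7)@(5, 15): e=[-28,36,0] → .  [on edge]
    (5,7)@(11, 15): e=[20,0,-12] → .  [on edge]
  covered (0 px):
    . . . . . . . . . .
    . . . . . . . . . .
    . . . . . . . . . .
    . . . . . . . . . .
    . . . . . . . . . .
    . . . . . . . . . .
    . . . . . . . . . .
    . . . . . . . . . .
T2:
  2·area = 4
  edge (4, 4)→(10, 6): d=(6,2) right/bottom  bias=-1
  edge (10, 6)→(14, 8): d=(4,2) right/bottom  bias=-1
  edge (14, 8)→(4, 4): d=(-10,-4) top-left  bias=+0
    (0,1)@(1, 3): e=[0,6,-2] → .  [on edge]
    (3,2)@(7, 5): e=[0,2,2] → .  [on edge]
    (6,3)@(13, 7): e=[0,-2,6] → .  [on edge]
    (9,4)@(19, 9): e=[0,-6,10] → .  [on edge]
  covered (0 px):
    . . . . . . . . . .
    . . . . . . . . . .
    . . . . . . . . . .
    . . . . . . . . . .
    . . . . . . . . . .
    . . . . . . . . . .
    . . . . . . . . . .
    . . . . . . . . . .
T3:
  2·area = 16  (B↔C swapped to make it positive)
  edge (16, 10)→(13, 11): d=(-3,1) right/bottom  bias=-1
  edge (13, 11)→(6, 8): d=(-7,-3) top-left  bias=+0
  edge (6, 8)→(16, 10): d=(10,2) right/bottom  bias=-1
    (0,3)@(1, 7): e=[24,-8,0] → .  [on edge]
    (4,4)@(9, 9): e=[10,2,4] → X
    (5,4)@(11, 9): e=[8,8,0] → .  [on edge]
    (9,4)@(19, 9): e=[0,32,-16] → .  [on edge]
    (4,5)@(9, 11): e=[4,-12,24] → .
    (6,5)@(13, 11): e=[0,0,16] → .  [on edge]
    (3,6)@(7, 13): e=[0,-32,48] → .  [on edge]
    (0,7)@(1, 15): e=[0,-64,80] → .  [on edge]
  covered (1 px):
    . . . . . . . . . .
    . . . . . . . . . .
    . . . . . . . . . .
    . . . . . . . . . .
    . . . . X . . . . .
    . . . . . . . . . .
    . . . . . . . . . .
    . . . . . . . . . .

Final: [[3,3],[2,4],[3,4],[1,5],[2,5],[1,6],[2,6]]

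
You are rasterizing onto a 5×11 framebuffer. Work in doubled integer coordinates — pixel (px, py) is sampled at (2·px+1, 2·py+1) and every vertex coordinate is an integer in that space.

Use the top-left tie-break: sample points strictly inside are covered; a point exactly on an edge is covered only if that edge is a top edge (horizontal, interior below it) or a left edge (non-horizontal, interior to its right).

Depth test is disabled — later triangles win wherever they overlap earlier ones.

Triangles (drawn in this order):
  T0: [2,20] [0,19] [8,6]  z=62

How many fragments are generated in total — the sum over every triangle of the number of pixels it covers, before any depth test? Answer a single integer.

T0:
  2·area = 34
  edge (2, 20)→(0, 19): d=(-2,-1) top-left  bias=+0
  edge (0, 19)→(8, 6): d=(8,-13) top-left  bias=+0
  edge (8, 6)→(2, 20): d=(-6,14) right/bottom  bias=-1
    (2,5)@(5, 11): e=[21,1,12] → #
    (3,5)@(7, 11): e=[23,27,-16] → ·
    (2,6)@(5, 13): e=[17,17,0] → ·  [on edge]
    (1,7)@(3, 15): e=[11,7,16] → #
    (2,7)@(5, 15): e=[13,33,-12] → ·
    (1,8)@(3, 17): e=[7,23,4] → #
    (2,8)@(5, 17): e=[9,49,-24] → ·
    (0,9)@(1, 19): e=[1,13,20] → #
    (1,9)@(3, 19): e=[3,39,-8] → ·
    (0,10)@(1, 21): e=[-3,29,8] → ·
  covered (4 px):
    · · · · ·
    · · · · ·
    · · · · ·
    · · · · ·
    · · · · ·
    · · # · ·
    · · · · ·
    · # · · ·
    · # · · ·
    # · · · ·
    · · · · ·

Result: 4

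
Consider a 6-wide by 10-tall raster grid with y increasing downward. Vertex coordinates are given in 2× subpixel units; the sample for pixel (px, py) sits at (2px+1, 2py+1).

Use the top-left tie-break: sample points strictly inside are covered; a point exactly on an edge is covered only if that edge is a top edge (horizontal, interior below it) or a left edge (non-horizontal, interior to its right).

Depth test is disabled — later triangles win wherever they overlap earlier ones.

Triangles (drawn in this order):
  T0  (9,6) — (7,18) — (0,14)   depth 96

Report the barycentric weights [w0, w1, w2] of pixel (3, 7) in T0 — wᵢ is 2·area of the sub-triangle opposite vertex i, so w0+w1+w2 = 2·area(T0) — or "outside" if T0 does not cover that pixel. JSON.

T0:
  2·area = 92
  edge (9, 6)→(7, 18): d=(-2,12) right/bottom  bias=-1
  edge (7, 18)→(0, 14): d=(-7,-4) top-left  bias=+0
  edge (0, 14)→(9, 6): d=(9,-8) top-left  bias=+0
    (3,4)@(7, 9): e=[18,63,11] → #
    (4,4)@(9, 9): e=[-6,71,27] → ·
    (2,5)@(5, 11): e=[38,41,13] → #
    (4,5)@(9, 11): e=[-10,57,45] → ·
    (1,6)@(3, 13): e=[58,19,15] → #
    (4,6)@(9, 13): e=[-14,43,63] → ·
    (1,7)@(3, 15): e=[54,5,33] → #
    (4,7)@(9, 15): e=[-18,29,81] → ·
    (1,8)@(3, 17): e=[50,-9,51] → ·
    (2,8)@(5, 17): e=[26,-1,67] → ·
    (3,8)@(7, 17): e=[2,7,83] → #
    (4,8)@(9, 17): e=[-22,15,99] → ·
  covered (10 px):
    · · · · · ·
    · · · · · ·
    · · · · · ·
    · · · · · ·
    · · · # · ·
    · · # # · ·
    · # # # · ·
    · # # # · ·
    · · · # · ·
    · · · · · ·

Result: [21,65,6]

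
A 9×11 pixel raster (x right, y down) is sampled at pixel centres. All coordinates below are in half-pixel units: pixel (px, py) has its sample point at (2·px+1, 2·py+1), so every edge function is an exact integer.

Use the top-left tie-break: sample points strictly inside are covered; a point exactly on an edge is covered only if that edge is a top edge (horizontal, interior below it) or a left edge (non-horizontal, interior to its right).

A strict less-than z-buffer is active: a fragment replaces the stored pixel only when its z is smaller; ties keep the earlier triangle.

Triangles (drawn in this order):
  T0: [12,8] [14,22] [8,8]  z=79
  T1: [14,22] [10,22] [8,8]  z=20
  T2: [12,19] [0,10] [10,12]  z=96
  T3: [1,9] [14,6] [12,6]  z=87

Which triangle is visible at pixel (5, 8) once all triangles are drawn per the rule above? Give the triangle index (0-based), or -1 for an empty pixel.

T0:
  2·area = 56
  edge (12, 8)→(14, 22): d=(2,14) right/bottom  bias=-1
  edge (14, 22)→(8, 8): d=(-6,-14) top-left  bias=+0
  edge (8, 8)→(12, 8): d=(4,0) top-left  bias=+0
    (2,0)@(5, 1): e=[84,0,-28] → .  [on edge]
    (5,0)@(11, 1): e=[0,84,-28] → .  [on edge]
    (4,4)@(9, 9): e=[44,8,4] → X
    (5,4)@(11, 9): e=[16,36,4] → X
    (6,4)@(13, 9): e=[-12,64,4] → .
    (4,5)@(9, 11): e=[48,-4,12] → .
    (5,5)@(11, 11): e=[20,24,12] → X
    (6,5)@(13, 11): e=[-8,52,12] → .
    (5,6)@(11, 13): e=[24,12,20] → X
    (6,6)@(13, 13): e=[-4,40,20] → .
    (5,7)@(11, 15): e=[28,0,28] → X  [on edge]
    (6,7)@(13, 15): e=[0,28,28] → .  [on edge]
  covered (7 px):
    . . . . . . . . .
    . . . . . . . . .
    . . . . . . . . .
    . . . . . . . . .
    . . . . X X . . .
    . . . . . X . . .
    . . . . . X . . .
    . . . . . X . . .
    . . . . . . X . .
    . . . . . . X . .
    . . . . . . . . .
T1:
  2·area = 56
  edge (14, 22)→(10, 22): d=(-4,0) right/bottom  bias=-1
  edge (10, 22)→(8, 8): d=(-2,-14) top-left  bias=+0
  edge (8, 8)→(14, 22): d=(6,14) right/bottom  bias=-1
    (2,0)@(5, 1): e=[84,-28,0] → .  [on edge]
    (3,0)@(7, 1): e=[84,0,-28] → .  [on edge]
    (4,5)@(9, 11): e=[44,8,4] → X
    (5,5)@(11, 11): e=[44,36,-24] → .
    (4,6)@(9, 13): e=[36,4,16] → X
    (5,6)@(11, 13): e=[36,32,-12] → .
    (4,7)@(9, 15): e=[28,0,28] → X  [on edge]
    (5,7)@(11, 15): e=[28,28,0] → .  [on edge]
    (4,8)@(9, 17): e=[20,-4,40] → .
    (5,8)@(11, 17): e=[20,24,12] → X
    (6,8)@(13, 17): e=[20,52,-16] → .
    (5,9)@(11, 19): e=[12,20,24] → X
  covered (7 px):
    . . . . . . . . .
    . . . . . . . . .
    . . . . . . . . .
    . . . . . . . . .
    . . . . . . . . .
    . . . . X . . . .
    . . . . X . . . .
    . . . . X . . . .
    . . . . . X . . .
    . . . . . X . . .
    . . . . . X X . .
T2:
  2·area = 66
  edge (12, 19)→(0, 10): d=(-12,-9) top-left  bias=+0
  edge (0, 10)→(10, 12): d=(10,2) right/bottom  bias=-1
  edge (10, 12)→(12, 19): d=(2,7) right/bottom  bias=-1
    (1,5)@(3, 11): e=[15,4,47] → X
    (2,5)@(5, 11): e=[33,0,33] → .  [on edge]
    (1,6)@(3, 13): e=[-9,24,51] → .
    (2,6)@(5, 13): e=[9,20,37] → X
    (3,6)@(7, 13): e=[27,16,23] → X
    (4,6)@(9, 13): e=[45,12,9] → X
    (5,6)@(11, 13): e=[63,8,-5] → .
    (7,6)@(15, 13): e=[99,0,-33] → .  [on edge]
    (2,7)@(5, 15): e=[-15,40,41] → .
    (3,7)@(7, 15): e=[3,36,27] → X
    (5,7)@(11, 15): e=[39,28,-1] → .
    (3,8)@(7, 17): e=[-21,56,31] → .
  covered (7 px):
    . . . . . . . . .
    . . . . . . . . .
    . . . . . . . . .
    . . . . . . . . .
    . . . . . . . . .
    . X . . . . . . .
    . . X X X . . . .
    . . . X X . . . .
    . . . . . X . . .
    . . . . . . . . .
    . . . . . . . . .
T3:
  2·area = 6  (B↔C swapped to make it positive)
  edge (1, 9)→(12, 6): d=(11,-3) top-left  bias=+0
  edge (12, 6)→(14, 6): d=(2,0) top-left  bias=+0
  edge (14, 6)→(1, 9): d=(-13,3) right/bottom  bias=-1
    (4,3)@(9, 7): e=[2,2,2] → X
    (5,3)@(11, 7): e=[8,2,-4] → .
    (0,4)@(1, 9): e=[0,6,0] → .  [on edge]
    (4,4)@(9, 9): e=[24,6,-24] → .
  covered (1 px):
    . . . . . . . . .
    . . . . . . . . .
    . . . . . . . . .
    . . . . X . . . .
    . . . . . . . . .
    . . . . . . . . .
    . . . . . . . . .
    . . . . . . . . .
    . . . . . . . . .
    . . . . . . . . .
    . . . . . . . . .

Z-buffer (winner per pixel, '.' = empty):
  . . . . . . . . .
  . . . . . . . . .
  . . . . . . . . .
  . . . . 3 . . . .
  . . . . 0 0 . . .
  . 2 . . 1 0 . . .
  . . 2 2 1 0 . . .
  . . . 2 1 0 . . .
  . . . . . 1 0 . .
  . . . . . 1 0 . .
  . . . . . 1 1 . .

Result: 1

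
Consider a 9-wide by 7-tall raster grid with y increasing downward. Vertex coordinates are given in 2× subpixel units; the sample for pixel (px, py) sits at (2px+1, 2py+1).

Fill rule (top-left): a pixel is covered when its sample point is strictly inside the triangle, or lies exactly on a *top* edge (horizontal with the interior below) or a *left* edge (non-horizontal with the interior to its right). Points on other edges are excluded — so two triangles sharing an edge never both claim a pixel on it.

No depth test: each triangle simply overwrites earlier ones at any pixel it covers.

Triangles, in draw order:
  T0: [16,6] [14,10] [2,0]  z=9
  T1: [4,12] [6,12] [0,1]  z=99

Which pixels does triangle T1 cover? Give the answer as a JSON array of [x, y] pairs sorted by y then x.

T0:
  2·area = 68
  edge (16, 6)→(14, 10): d=(-2,4) right/bottom  bias=-1
  edge (14, 10)→(2, 0): d=(-12,-10) top-left  bias=+0
  edge (2, 0)→(16, 6): d=(14,6) right/bottom  bias=-1
    (3,1)@(7, 3): e=[42,14,12] → #
    (4,1)@(9, 3): e=[34,34,0] → ·  [on edge]
    (3,2)@(7, 5): e=[38,-10,40] → ·
    (4,2)@(9, 5): e=[30,10,28] → #
    (5,2)@(11, 5): e=[22,30,16] → #
    (6,2)@(13, 5): e=[14,50,4] → #
    (7,2)@(15, 5): e=[6,70,-8] → ·
    (4,3)@(9, 7): e=[26,-14,56] → ·
    (5,3)@(11, 7): e=[18,6,44] → #
    (7,3)@(15, 7): e=[2,46,20] → #
    (8,3)@(17, 7): e=[-6,66,8] → ·
    (5,4)@(11, 9): e=[14,-18,72] → ·
  covered (8 px):
    · · · · · · · · ·
    · · · # · · · · ·
    · · · · # # # · ·
    · · · · · # # # ·
    · · · · · · # · ·
    · · · · · · · · ·
    · · · · · · · · ·
T1:
  2·area = 22  (B↔C swapped to make it positive)
  edge (4, 12)→(0, 1): d=(-4,-11) top-left  bias=+0
  edge (0, 1)→(6, 12): d=(6,11) right/bottom  bias=-1
  edge (6, 12)→(4, 12): d=(-2,0) right/bottom  bias=-1
    (0,1)@(1, 3): e=[3,1,18] → #
    (1,1)@(3, 3): e=[25,-21,18] → ·
    (0,2)@(1, 5): e=[-5,13,14] → ·
    (1,3)@(3, 7): e=[9,3,10] → #
    (2,3)@(5, 7): e=[31,-19,10] → ·
    (1,4)@(3, 9): e=[1,15,6] → #
    (2,4)@(5, 9): e=[23,-7,6] → ·
    (1,5)@(3, 11): e=[-7,27,2] → ·
    (2,5)@(5, 11): e=[15,5,2] → #
    (3,5)@(7, 11): e=[37,-17,2] → ·
    (2,6)@(5, 13): e=[7,17,-2] → ·
  covered (4 px):
    · · · · · · · · ·
    # · · · · · · · ·
    · · · · · · · · ·
    · # · · · · · · ·
    · # · · · · · · ·
    · · # · · · · · ·
    · · · · · · · · ·

Answer: [[0,1],[1,3],[1,4],[2,5]]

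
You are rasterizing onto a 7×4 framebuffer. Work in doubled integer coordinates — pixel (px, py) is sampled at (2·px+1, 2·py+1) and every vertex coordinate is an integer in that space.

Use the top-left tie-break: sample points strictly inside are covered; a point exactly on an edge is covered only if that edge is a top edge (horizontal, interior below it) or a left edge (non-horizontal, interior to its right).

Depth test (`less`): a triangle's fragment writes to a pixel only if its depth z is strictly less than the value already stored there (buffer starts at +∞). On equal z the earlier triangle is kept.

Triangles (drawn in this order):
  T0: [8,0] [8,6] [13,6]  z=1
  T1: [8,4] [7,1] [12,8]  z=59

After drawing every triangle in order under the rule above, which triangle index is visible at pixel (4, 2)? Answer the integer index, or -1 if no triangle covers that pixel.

T0:
  2·area = 30  (B↔C swapped to make it positive)
  edge (8, 0)→(13, 6): d=(5,6) right/bottom  bias=-1
  edge (13, 6)→(8, 6): d=(-5,0) right/bottom  bias=-1
  edge (8, 6)→(8, 0): d=(0,-6) top-left  bias=+0
    (4,1)@(9, 3): e=[9,15,6] → █
    (5,1)@(11, 3): e=[-3,15,18] → ·
    (4,2)@(9, 5): e=[19,5,6] → █
    (5,2)@(11, 5): e=[7,5,18] → █
    (6,2)@(13, 5): e=[-5,5,30] → ·
    (4,3)@(9, 7): e=[29,-5,6] → ·
    (5,3)@(11, 7): e=[17,-5,18] → ·
  covered (3 px):
    · · · · · · ·
    · · · · █ · ·
    · · · · █ █ ·
    · · · · · · ·
T1:
  2·area = 8
  edge (8, 4)→(7, 1): d=(-1,-3) top-left  bias=+0
  edge (7, 1)→(12, 8): d=(5,7) right/bottom  bias=-1
  edge (12, 8)→(8, 4): d=(-4,-4) top-left  bias=+0
    (2,0)@(5, 1): e=[-6,14,0] → ·  [on edge]
    (3,0)@(7, 1): e=[0,0,8] → ·  [on edge]
    (3,1)@(7, 3): e=[-2,10,0] → ·  [on edge]
    (4,2)@(9, 5): e=[2,6,0] → █  [on edge]
    (5,2)@(11, 5): e=[8,-8,8] → ·
    (4,3)@(9, 7): e=[0,16,-8] → ·  [on edge]
    (5,3)@(11, 7): e=[6,2,0] → █  [on edge]
    (6,3)@(13, 7): e=[12,-12,8] → ·
  covered (2 px):
    · · · · · · ·
    · · · · · · ·
    · · · · █ · ·
    · · · · · █ ·

Z-buffer (winner per pixel, '.' = empty):
  . . . . . . .
  . . . . 0 . .
  . . . . 0 0 .
  . . . . . 1 .

Final: 0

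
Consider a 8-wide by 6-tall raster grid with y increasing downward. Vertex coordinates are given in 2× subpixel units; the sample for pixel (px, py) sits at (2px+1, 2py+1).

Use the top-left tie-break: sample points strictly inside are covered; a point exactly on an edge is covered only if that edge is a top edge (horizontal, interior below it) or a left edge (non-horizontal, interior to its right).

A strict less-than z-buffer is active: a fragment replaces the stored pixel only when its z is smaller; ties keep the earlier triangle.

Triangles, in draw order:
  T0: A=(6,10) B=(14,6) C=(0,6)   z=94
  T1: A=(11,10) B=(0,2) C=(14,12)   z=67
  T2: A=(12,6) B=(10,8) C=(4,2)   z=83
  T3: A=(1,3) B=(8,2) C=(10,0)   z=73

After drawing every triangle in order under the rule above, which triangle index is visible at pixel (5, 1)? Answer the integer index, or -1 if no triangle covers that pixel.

T0:
  2·area = 56  (B↔C swapped to make it positive)
  edge (6, 10)→(0, 6): d=(-6,-4) top-left  bias=+0
  edge (0, 6)→(14, 6): d=(14,0) top-left  bias=+0
  edge (14, 6)→(6, 10): d=(-8,4) right/bottom  bias=-1
    (1,3)@(3, 7): e=[6,14,36] → █
    (2,3)@(5, 7): e=[14,14,28] → █
    (3,3)@(7, 7): e=[22,14,20] → █
    (4,3)@(9, 7): e=[30,14,12] → █
    (5,3)@(11, 7): e=[38,14,4] → █
    (6,3)@(13, 7): e=[46,14,-4] → ·
    (1,4)@(3, 9): e=[-6,42,20] → ·
    (2,4)@(5, 9): e=[2,42,12] → █
    (4,4)@(9, 9): e=[18,42,-4] → ·
    (5,4)@(11, 9): e=[26,42,-12] → ·
    (2,5)@(5, 11): e=[-10,70,-4] → ·
    (3,5)@(7, 11): e=[-2,70,-12] → ·
  covered (7 px):
    · · · · · · · ·
    · · · · · · · ·
    · · · · · · · ·
    · █ █ █ █ █ · ·
    · · █ █ · · · ·
    · · · · · · · ·
T1:
  2·area = 2
  edge (11, 10)→(0, 2): d=(-11,-8) top-left  bias=+0
  edge (0, 2)→(14, 12): d=(14,10) right/bottom  bias=-1
  edge (14, 12)→(11, 10): d=(-3,-2) top-left  bias=+0
    (3,3)@(7, 7): e=[1,0,1] → ·  [on edge]
  covered (0 px):
    · · · · · · · ·
    · · · · · · · ·
    · · · · · · · ·
    · · · · · · · ·
    · · · · · · · ·
    · · · · · · · ·
T2:
  2·area = 24
  edge (12, 6)→(10, 8): d=(-2,2) right/bottom  bias=-1
  edge (10, 8)→(4, 2): d=(-6,-6) top-left  bias=+0
  edge (4, 2)→(12, 6): d=(8,4) right/bottom  bias=-1
    (1,0)@(3, 1): e=[28,0,-4] → ·  [on edge]
    (2,1)@(5, 3): e=[20,0,4] → █  [on edge]
    (3,1)@(7, 3): e=[16,12,-4] → ·
    (7,1)@(15, 3): e=[0,60,-36] → ·  [on edge]
    (2,2)@(5, 5): e=[16,-12,20] → ·
    (3,2)@(7, 5): e=[12,0,12] → █  [on edge]
    (4,2)@(9, 5): e=[8,12,4] → █
    (5,2)@(11, 5): e=[4,24,-4] → ·
    (6,2)@(13, 5): e=[0,36,-12] → ·  [on edge]
    (3,3)@(7, 7): e=[8,-12,28] → ·
    (4,3)@(9, 7): e=[4,0,20] → █  [on edge]
    (5,3)@(11, 7): e=[0,12,12] → ·  [on edge]
    (4,4)@(9, 9): e=[0,-12,36] → ·  [on edge]
    (5,4)@(11, 9): e=[-4,0,28] → ·  [on edge]
    (3,5)@(7, 11): e=[0,-36,60] → ·  [on edge]
    (6,5)@(13, 11): e=[-12,0,36] → ·  [on edge]
  covered (4 px):
    · · · · · · · ·
    · · █ · · · · ·
    · · · █ █ · · ·
    · · · · █ · · ·
    · · · · · · · ·
    · · · · · · · ·
T3:
  2·area = 12  (B↔C swapped to make it positive)
  edge (1, 3)→(10, 0): d=(9,-3) top-left  bias=+0
  edge (10, 0)→(8, 2): d=(-2,2) right/bottom  bias=-1
  edge (8, 2)→(1, 3): d=(-7,1) right/bottom  bias=-1
    (3,0)@(7, 1): e=[0,4,8] → █  [on edge]
    (4,0)@(9, 1): e=[6,0,6] → ·  [on edge]
    (7,0)@(15, 1): e=[24,-12,0] → ·  [on edge]
    (0,1)@(1, 3): e=[0,12,0] → ·  [on edge]
    (3,1)@(7, 3): e=[18,0,-6] → ·  [on edge]
    (2,2)@(5, 5): e=[30,0,-18] → ·  [on edge]
    (1,3)@(3, 7): e=[42,0,-30] → ·  [on edge]
    (0,4)@(1, 9): e=[54,0,-42] → ·  [on edge]
  covered (1 px):
    · · · █ · · · ·
    · · · · · · · ·
    · · · · · · · ·
    · · · · · · · ·
    · · · · · · · ·
    · · · · · · · ·

Z-buffer (winner per pixel, '.' = empty):
  . . . 3 . . . .
  . . 2 . . . . .
  . . . 2 2 . . .
  . 0 0 0 2 0 . .
  . . 0 0 . . . .
  . . . . . . . .

Result: -1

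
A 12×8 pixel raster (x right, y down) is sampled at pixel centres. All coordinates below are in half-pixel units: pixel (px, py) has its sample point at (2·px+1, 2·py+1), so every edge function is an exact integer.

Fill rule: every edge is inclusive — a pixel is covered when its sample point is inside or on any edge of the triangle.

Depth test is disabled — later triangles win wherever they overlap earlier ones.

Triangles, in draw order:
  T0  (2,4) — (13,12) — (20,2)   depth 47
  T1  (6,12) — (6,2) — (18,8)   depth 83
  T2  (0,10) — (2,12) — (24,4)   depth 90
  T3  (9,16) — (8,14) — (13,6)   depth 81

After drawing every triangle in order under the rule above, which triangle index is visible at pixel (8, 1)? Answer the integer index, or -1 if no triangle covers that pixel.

T0:
  2·area = 166  (B↔C swapped to make it positive)
  edge (2, 4)→(20, 2): d=(18,-2) inclusive
  edge (20, 2)→(13, 12): d=(-7,10) inclusive
  edge (13, 12)→(2, 4): d=(-11,-8) inclusive
    (5,1)@(11, 3): e=[0,83,83] → #  [on edge]
    (6,1)@(13, 3): e=[4,63,99] → #
    (7,1)@(15, 3): e=[8,43,115] → #
    (8,1)@(17, 3): e=[12,23,131] → #
    (9,1)@(19, 3): e=[16,3,147] → #
    (10,1)@(21, 3): e=[20,-17,163] → ·
    (2,2)@(5, 5): e=[24,129,13] → #
    (3,2)@(7, 5): e=[28,109,29] → #
    (4,2)@(9, 5): e=[32,89,45] → #
    (9,2)@(19, 5): e=[52,-11,125] → ·
    (2,3)@(5, 7): e=[60,115,-9] → ·
    (3,3)@(7, 7): e=[64,95,7] → #
  covered (22 px):
    · · · · · · · · · · · ·
    · · · · · # # # # # · ·
    · · # # # # # # # · · ·
    · · · # # # # # · · · ·
    · · · · # # # # · · · ·
    · · · · · · # · · · · ·
    · · · · · · · · · · · ·
    · · · · · · · · · · · ·
T1:
  2·area = 120
  edge (6, 12)→(6, 2): d=(0,-10) inclusive
  edge (6, 2)→(18, 8): d=(12,6) inclusive
  edge (18, 8)→(6, 12): d=(-12,4) inclusive
    (3,1)@(7, 3): e=[10,6,104] → #
    (4,1)@(9, 3): e=[30,-6,96] → ·
    (3,2)@(7, 5): e=[10,30,80] → #
    (4,2)@(9, 5): e=[30,18,72] → #
    (5,2)@(11, 5): e=[50,6,64] → #
    (6,2)@(13, 5): e=[70,-6,56] → ·
    (3,3)@(7, 7): e=[10,54,56] → #
    (6,3)@(13, 7): e=[70,18,32] → #
    (7,3)@(15, 7): e=[90,6,24] → #
    (8,3)@(17, 7): e=[110,-6,16] → ·
    (10,3)@(21, 7): e=[150,-30,0] → ·  [on edge]
    (3,4)@(7, 9): e=[10,78,32] → #
    (7,4)@(15, 9): e=[90,30,0] → #  [on edge]
    (4,5)@(9, 11): e=[30,90,0] → #  [on edge]
    (1,6)@(3, 13): e=[-30,150,0] → ·  [on edge]
  covered (16 px):
    · · · · · · · · · · · ·
    · · · # · · · · · · · ·
    · · · # # # · · · · · ·
    · · · # # # # # · · · ·
    · · · # # # # # · · · ·
    · · · # # · · · · · · ·
    · · · · · · · · · · · ·
    · · · · · · · · · · · ·
T2:
  2·area = 60  (B↔C swapped to make it positive)
  edge (0, 10)→(24, 4): d=(24,-6) inclusive
  edge (24, 4)→(2, 12): d=(-22,8) inclusive
  edge (2, 12)→(0, 10): d=(-2,-2) inclusive
    (10,2)@(21, 5): e=[6,2,52] → #
    (11,2)@(23, 5): e=[18,-14,56] → ·
    (6,3)@(13, 7): e=[6,22,32] → #
    (7,3)@(15, 7): e=[18,6,36] → #
    (8,3)@(17, 7): e=[30,-10,40] → ·
    (10,3)@(21, 7): e=[54,-42,48] → ·
    (2,4)@(5, 9): e=[6,42,12] → #
    (3,4)@(7, 9): e=[18,26,16] → #
    (4,4)@(9, 9): e=[30,10,20] → #
    (5,4)@(11, 9): e=[42,-6,24] → ·
    (6,4)@(13, 9): e=[54,-22,28] → ·
    (7,4)@(15, 9): e=[66,-38,32] → ·
    (0,5)@(1, 11): e=[30,30,0] → #  [on edge]
    (1,6)@(3, 13): e=[90,-30,0] → ·  [on edge]
    (2,7)@(5, 15): e=[150,-90,0] → ·  [on edge]
  covered (8 px):
    · · · · · · · · · · · ·
    · · · · · · · · · · · ·
    · · · · · · · · · · # ·
    · · · · · · # # · · · ·
    · · # # # · · · · · · ·
    # # · · · · · · · · · ·
    · · · · · · · · · · · ·
    · · · · · · · · · · · ·
T3:
  2·area = 18
  edge (9, 16)→(8, 14): d=(-1,-2) inclusive
  edge (8, 14)→(13, 6): d=(5,-8) inclusive
  edge (13, 6)→(9, 16): d=(-4,10) inclusive
    (7,0)@(15, 1): e=[27,-9,0] → ·  [on edge]
    (5,5)@(11, 11): e=[9,9,0] → #  [on edge]
    (6,5)@(13, 11): e=[13,25,-20] → ·
    (4,6)@(9, 13): e=[3,3,12] → #
    (5,6)@(11, 13): e=[7,19,-8] → ·
    (4,7)@(9, 15): e=[1,13,4] → #
    (5,7)@(11, 15): e=[5,29,-16] → ·
  covered (3 px):
    · · · · · · · · · · · ·
    · · · · · · · · · · · ·
    · · · · · · · · · · · ·
    · · · · · · · · · · · ·
    · · · · · · · · · · · ·
    · · · · · # · · · · · ·
    · · · · # · · · · · · ·
    · · · · # · · · · · · ·

Z-buffer (winner per pixel, '.' = empty):
  . . . . . . . . . . . .
  . . . 1 . 0 0 0 0 0 . .
  . . 0 1 1 1 0 0 0 . 2 .
  . . . 1 1 1 2 2 . . . .
  . . 2 2 2 1 1 1 . . . .
  2 2 . 1 1 3 0 . . . . .
  . . . . 3 . . . . . . .
  . . . . 3 . . . . . . .

Result: 0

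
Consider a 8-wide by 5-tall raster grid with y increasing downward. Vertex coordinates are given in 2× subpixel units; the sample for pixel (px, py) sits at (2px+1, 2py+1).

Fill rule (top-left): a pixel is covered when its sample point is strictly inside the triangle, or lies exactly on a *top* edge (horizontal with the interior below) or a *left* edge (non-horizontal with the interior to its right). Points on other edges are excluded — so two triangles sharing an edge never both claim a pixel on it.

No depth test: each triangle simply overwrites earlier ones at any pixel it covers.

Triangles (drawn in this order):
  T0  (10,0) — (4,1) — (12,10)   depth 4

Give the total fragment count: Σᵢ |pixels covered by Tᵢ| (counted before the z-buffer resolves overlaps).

T0:
  2·area = 62  (B↔C swapped to make it positive)
  edge (10, 0)→(12, 10): d=(2,10) right/bottom  bias=-1
  edge (12, 10)→(4, 1): d=(-8,-9) top-left  bias=+0
  edge (4, 1)→(10, 0): d=(6,-1) top-left  bias=+0
    (2,0)@(5, 1): e=[52,9,1] → #
    (3,0)@(7, 1): e=[32,27,3] → #
    (4,0)@(9, 1): e=[12,45,5] → #
    (5,0)@(11, 1): e=[-8,63,7] → ·
    (2,1)@(5, 3): e=[56,-7,13] → ·
    (3,1)@(7, 3): e=[36,11,15] → #
    (5,1)@(11, 3): e=[-4,47,19] → ·
    (3,2)@(7, 5): e=[40,-5,27] → ·
    (4,2)@(9, 5): e=[20,13,29] → #
    (5,2)@(11, 5): e=[0,31,31] → ·  [on edge]
    (4,3)@(9, 7): e=[24,-3,41] → ·
    (5,3)@(11, 7): e=[4,15,43] → #
  covered (7 px):
    · · # # # · · ·
    · · · # # · · ·
    · · · · # · · ·
    · · · · · # · ·
    · · · · · · · ·

Answer: 7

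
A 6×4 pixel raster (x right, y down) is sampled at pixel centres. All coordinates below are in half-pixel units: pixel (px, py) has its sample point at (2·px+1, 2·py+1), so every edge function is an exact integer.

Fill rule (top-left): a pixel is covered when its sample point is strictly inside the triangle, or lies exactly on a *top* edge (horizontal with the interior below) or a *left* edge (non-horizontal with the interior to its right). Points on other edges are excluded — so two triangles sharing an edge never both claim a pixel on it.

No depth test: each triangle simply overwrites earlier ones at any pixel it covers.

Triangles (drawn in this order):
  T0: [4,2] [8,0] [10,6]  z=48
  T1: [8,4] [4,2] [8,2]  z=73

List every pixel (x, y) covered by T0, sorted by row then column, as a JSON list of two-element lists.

T0:
  2·area = 28
  edge (4, 2)→(8, 0): d=(4,-2) top-left  bias=+0
  edge (8, 0)→(10, 6): d=(2,6) right/bottom  bias=-1
  edge (10, 6)→(4, 2): d=(-6,-4) top-left  bias=+0
    (3,0)@(7, 1): e=[2,8,18] → #
    (4,0)@(9, 1): e=[6,-4,26] → ·
    (3,1)@(7, 3): e=[10,12,6] → #
    (4,1)@(9, 3): e=[14,0,14] → ·  [on edge]
    (3,2)@(7, 5): e=[18,16,-6] → ·
    (4,2)@(9, 5): e=[22,4,2] → #
    (5,2)@(11, 5): e=[26,-8,10] → ·
    (4,3)@(9, 7): e=[30,8,-10] → ·
  covered (3 px):
    · · · # · ·
    · · · # · ·
    · · · · # ·
    · · · · · ·
T1:
  2·area = 8
  edge (8, 4)→(4, 2): d=(-4,-2) top-left  bias=+0
  edge (4, 2)→(8, 2): d=(4,0) top-left  bias=+0
  edge (8, 2)→(8, 4): d=(0,2) right/bottom  bias=-1
    (3,1)@(7, 3): e=[2,4,2] → #
    (4,1)@(9, 3): e=[6,4,-2] → ·
    (3,2)@(7, 5): e=[-6,12,2] → ·
  covered (1 px):
    · · · · · ·
    · · · # · ·
    · · · · · ·
    · · · · · ·

Answer: [[3,0],[3,1],[4,2]]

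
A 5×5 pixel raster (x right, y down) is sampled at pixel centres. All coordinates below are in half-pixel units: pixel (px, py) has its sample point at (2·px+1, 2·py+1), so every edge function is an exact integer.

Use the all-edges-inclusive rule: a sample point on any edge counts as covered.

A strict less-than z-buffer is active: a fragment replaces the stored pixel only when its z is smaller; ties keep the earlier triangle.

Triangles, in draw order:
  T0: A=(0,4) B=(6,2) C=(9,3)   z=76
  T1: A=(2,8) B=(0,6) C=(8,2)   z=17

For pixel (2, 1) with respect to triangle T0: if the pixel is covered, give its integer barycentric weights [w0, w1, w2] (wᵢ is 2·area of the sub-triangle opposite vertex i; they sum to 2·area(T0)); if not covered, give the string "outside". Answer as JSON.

T0:
  2·area = 12
  edge (0, 4)→(6, 2): d=(6,-2) inclusive
  edge (6, 2)→(9, 3): d=(3,1) inclusive
  edge (9, 3)→(0, 4): d=(-9,1) inclusive
    (1,0)@(3, 1): e=[-12,0,24] → .  [on edge]
    (4,0)@(9, 1): e=[0,-6,18] → .  [on edge]
    (1,1)@(3, 3): e=[0,6,6] → X  [on edge]
    (2,1)@(5, 3): e=[4,4,4] → X
    (3,1)@(7, 3): e=[8,2,2] → X
    (4,1)@(9, 3): e=[12,0,0] → X  [on edge]
    (1,2)@(3, 5): e=[12,12,-12] → .
    (2,2)@(5, 5): e=[16,10,-14] → .
    (3,2)@(7, 5): e=[20,8,-16] → .
    (4,2)@(9, 5): e=[24,6,-18] → .
  covered (4 px):
    . . . . .
    . X X X X
    . . . . .
    . . . . .
    . . . . .
T1:
  2·area = 24
  edge (2, 8)→(0, 6): d=(-2,-2) inclusive
  edge (0, 6)→(8, 2): d=(8,-4) inclusive
  edge (8, 2)→(2, 8): d=(-6,6) inclusive
    (4,0)@(9, 1): e=[28,-4,0] → .  [on edge]
    (3,1)@(7, 3): e=[20,4,0] → X  [on edge]
    (4,1)@(9, 3): e=[24,12,-12] → .
    (1,2)@(3, 5): e=[8,4,12] → X
    (2,2)@(5, 5): e=[12,12,0] → X  [on edge]
    (3,2)@(7, 5): e=[16,20,-12] → .
    (0,3)@(1, 7): e=[0,12,12] → X  [on edge]
    (1,3)@(3, 7): e=[4,20,0] → X  [on edge]
    (2,3)@(5, 7): e=[8,28,-12] → .
    (0,4)@(1, 9): e=[-4,28,0] → .  [on edge]
    (1,4)@(3, 9): e=[0,36,-12] → .  [on edge]
  covered (5 px):
    . . . . .
    . . . X .
    . X X . .
    X X . . .
    . . . . .

Result: [4,4,4]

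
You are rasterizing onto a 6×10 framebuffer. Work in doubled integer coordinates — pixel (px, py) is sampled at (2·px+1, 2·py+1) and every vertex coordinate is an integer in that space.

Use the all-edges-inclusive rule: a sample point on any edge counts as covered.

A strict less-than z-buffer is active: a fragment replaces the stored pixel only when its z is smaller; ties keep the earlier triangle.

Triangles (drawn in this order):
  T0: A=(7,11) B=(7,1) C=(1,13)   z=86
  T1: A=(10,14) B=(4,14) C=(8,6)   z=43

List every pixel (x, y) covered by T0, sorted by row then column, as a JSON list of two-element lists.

T0:
  2·area = 60  (B↔C swapped to make it positive)
  edge (7, 11)→(1, 13): d=(-6,2) inclusive
  edge (1, 13)→(7, 1): d=(6,-12) inclusive
  edge (7, 1)→(7, 11): d=(0,10) inclusive
    (3,0)@(7, 1): e=[60,0,0] → #  [on edge]
    (4,0)@(9, 1): e=[56,24,-20] → ·
    (3,1)@(7, 3): e=[48,12,0] → #  [on edge]
    (4,1)@(9, 3): e=[44,36,-20] → ·
    (2,2)@(5, 5): e=[40,0,20] → #  [on edge]
    (3,2)@(7, 5): e=[36,24,0] → #  [on edge]
    (4,2)@(9, 5): e=[32,48,-20] → ·
    (2,3)@(5, 7): e=[28,12,20] → #
    (3,3)@(7, 7): e=[24,36,0] → #  [on edge]
    (4,3)@(9, 7): e=[20,60,-20] → ·
    (1,4)@(3, 9): e=[20,0,40] → #  [on edge]
    (3,4)@(7, 9): e=[12,48,0] → #  [on edge]
    (3,5)@(7, 11): e=[0,60,0] → #  [on edge]
    (0,6)@(1, 13): e=[0,0,60] → #  [on edge]
    (3,6)@(7, 13): e=[-12,72,0] → ·  [on edge]
    (3,7)@(7, 15): e=[-24,84,0] → ·  [on edge]
    (3,8)@(7, 17): e=[-36,96,0] → ·  [on edge]
    (3,9)@(7, 19): e=[-48,108,0] → ·  [on edge]
  covered (13 px):
    · · · # · ·
    · · · # · ·
    · · # # · ·
    · · # # · ·
    · # # # · ·
    · # # # · ·
    # · · · · ·
    · · · · · ·
    · · · · · ·
    · · · · · ·
T1:
  2·area = 48
  edge (10, 14)→(4, 14): d=(-6,0) inclusive
  edge (4, 14)→(8, 6): d=(4,-8) inclusive
  edge (8, 6)→(10, 14): d=(2,8) inclusive
    (3,4)@(7, 9): e=[30,4,14] → #
    (4,4)@(9, 9): e=[30,20,-2] → ·
    (3,5)@(7, 11): e=[18,12,18] → #
    (4,5)@(9, 11): e=[18,28,2] → #
    (5,5)@(11, 11): e=[18,44,-14] → ·
    (2,6)@(5, 13): e=[6,4,38] → #
    (5,6)@(11, 13): e=[6,52,-10] → ·
    (2,7)@(5, 15): e=[-6,12,42] → ·
    (3,7)@(7, 15): e=[-6,28,26] → ·
    (4,7)@(9, 15): e=[-6,44,10] → ·
  covered (6 px):
    · · · · · ·
    · · · · · ·
    · · · · · ·
    · · · · · ·
    · · · # · ·
    · · · # # ·
    · · # # # ·
    · · · · · ·
    · · · · · ·
    · · · · · ·

Final: [[3,0],[3,1],[2,2],[3,2],[2,3],[3,3],[1,4],[2,4],[3,4],[1,5],[2,5],[3,5],[0,6]]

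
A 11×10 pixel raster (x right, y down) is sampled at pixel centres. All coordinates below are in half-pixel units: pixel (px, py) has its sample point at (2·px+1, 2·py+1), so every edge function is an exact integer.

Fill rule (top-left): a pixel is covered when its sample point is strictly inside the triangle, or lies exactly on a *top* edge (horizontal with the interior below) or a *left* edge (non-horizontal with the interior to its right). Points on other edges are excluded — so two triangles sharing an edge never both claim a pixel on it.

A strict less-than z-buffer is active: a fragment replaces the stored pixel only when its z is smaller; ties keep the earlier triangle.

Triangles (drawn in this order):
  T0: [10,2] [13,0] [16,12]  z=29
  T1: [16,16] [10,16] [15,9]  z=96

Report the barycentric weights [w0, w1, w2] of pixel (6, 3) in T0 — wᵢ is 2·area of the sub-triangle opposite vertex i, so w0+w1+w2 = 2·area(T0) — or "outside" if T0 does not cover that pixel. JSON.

T0:
  2·area = 42
  edge (10, 2)→(13, 0): d=(3,-2) top-left  bias=+0
  edge (13, 0)→(16, 12): d=(3,12) right/bottom  bias=-1
  edge (16, 12)→(10, 2): d=(-6,-10) top-left  bias=+0
    (6,0)@(13, 1): e=[3,3,36] → #
    (7,0)@(15, 1): e=[7,-21,56] → ·
    (5,1)@(11, 3): e=[5,33,4] → #
    (7,1)@(15, 3): e=[13,-15,44] → ·
    (5,2)@(11, 5): e=[11,39,-8] → ·
    (6,2)@(13, 5): e=[15,15,12] → #
    (7,2)@(15, 5): e=[19,-9,32] → ·
    (6,3)@(13, 7): e=[21,21,0] → #  [on edge]
    (7,3)@(15, 7): e=[25,-3,20] → ·
    (6,4)@(13, 9): e=[27,27,-12] → ·
    (7,4)@(15, 9): e=[31,3,8] → #
    (8,4)@(17, 9): e=[35,-21,28] → ·
    (9,8)@(19, 17): e=[63,-21,0] → ·  [on edge]
  covered (6 px):
    · · · · · · # · · · ·
    · · · · · # # · · · ·
    · · · · · · # · · · ·
    · · · · · · # · · · ·
    · · · · · · · # · · ·
    · · · · · · · · · · ·
    · · · · · · · · · · ·
    · · · · · · · · · · ·
    · · · · · · · · · · ·
    · · · · · · · · · · ·
T1:
  2·area = 42
  edge (16, 16)→(10, 16): d=(-6,0) right/bottom  bias=-1
  edge (10, 16)→(15, 9): d=(5,-7) top-left  bias=+0
  edge (15, 9)→(16, 16): d=(1,7) right/bottom  bias=-1
    (7,4)@(15, 9): e=[42,0,0] → ·  [on edge]
    (7,5)@(15, 11): e=[30,10,2] → #
    (8,5)@(17, 11): e=[30,24,-12] → ·
    (6,6)@(13, 13): e=[18,6,18] → #
    (8,6)@(17, 13): e=[18,34,-10] → ·
    (5,7)@(11, 15): e=[6,2,34] → #
    (8,7)@(17, 15): e=[6,44,-8] → ·
    (5,8)@(11, 17): e=[-6,12,36] → ·
    (6,8)@(13, 17): e=[-6,26,22] → ·
    (7,8)@(15, 17): e=[-6,40,8] → ·
  covered (6 px):
    · · · · · · · · · · ·
    · · · · · · · · · · ·
    · · · · · · · · · · ·
    · · · · · · · · · · ·
    · · · · · · · · · · ·
    · · · · · · · # · · ·
    · · · · · · # # · · ·
    · · · · · # # # · · ·
    · · · · · · · · · · ·
    · · · · · · · · · · ·

Answer: [21,0,21]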